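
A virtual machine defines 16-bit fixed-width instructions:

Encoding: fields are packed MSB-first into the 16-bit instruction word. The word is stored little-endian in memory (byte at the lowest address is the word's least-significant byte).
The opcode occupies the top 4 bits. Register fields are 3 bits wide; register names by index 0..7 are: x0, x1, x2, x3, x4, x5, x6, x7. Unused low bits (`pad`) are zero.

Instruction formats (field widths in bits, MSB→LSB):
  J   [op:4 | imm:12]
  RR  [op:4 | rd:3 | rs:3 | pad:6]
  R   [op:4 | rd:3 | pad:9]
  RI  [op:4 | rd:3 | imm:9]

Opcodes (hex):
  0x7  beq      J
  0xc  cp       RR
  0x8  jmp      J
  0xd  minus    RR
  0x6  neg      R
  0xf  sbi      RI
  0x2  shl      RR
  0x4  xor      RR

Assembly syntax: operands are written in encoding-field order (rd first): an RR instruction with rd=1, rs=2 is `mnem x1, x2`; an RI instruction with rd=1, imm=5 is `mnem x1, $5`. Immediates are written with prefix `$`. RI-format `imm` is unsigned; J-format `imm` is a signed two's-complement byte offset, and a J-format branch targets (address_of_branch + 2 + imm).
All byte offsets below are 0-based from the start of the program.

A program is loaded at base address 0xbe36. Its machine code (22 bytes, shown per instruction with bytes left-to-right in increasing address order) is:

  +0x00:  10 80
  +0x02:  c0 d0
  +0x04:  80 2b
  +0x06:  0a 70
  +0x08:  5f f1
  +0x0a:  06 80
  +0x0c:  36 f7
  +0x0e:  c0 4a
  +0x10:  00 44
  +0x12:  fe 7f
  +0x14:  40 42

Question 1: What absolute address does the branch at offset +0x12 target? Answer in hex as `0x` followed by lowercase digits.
0xbe48

+0x12: fe 7f ⇒ word 0x7ffe (little)
  opcode bits[15:12]=0x7: beq/J
  imm@[11:0]=0xffe (s12→-2) ⇒ $-2
  target = base 0xbe36 + off 0x12 + 2 + imm -2 = 0xbe48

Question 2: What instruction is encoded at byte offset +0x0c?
+0x0c: 36 f7 ⇒ word 0xf736 (little)
  op=0xf736>>12=0xf ⇒ sbi (RI)
  rd@[11:9]=0x3 ⇒ x3
  imm@[8:0]=0x136 ⇒ $310

sbi x3, $310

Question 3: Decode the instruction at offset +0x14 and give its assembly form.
+0x14: 40 42 ⇒ word 0x4240 (little)
  opcode bits[15:12]=0x4: xor/RR
  rd@[11:9]=0x1 ⇒ x1
  rs@[8:6]=0x1 ⇒ x1

xor x1, x1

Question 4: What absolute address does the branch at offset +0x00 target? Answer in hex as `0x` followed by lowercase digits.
0xbe48

[00] 10 80 → 0x8010
  op=0x8010>>12=0x8 ⇒ jmp (J)
  imm: (w>>0)&0xfff=0x10 → $16
  target = base 0xbe36 + off 0x00 + 2 + imm 16 = 0xbe48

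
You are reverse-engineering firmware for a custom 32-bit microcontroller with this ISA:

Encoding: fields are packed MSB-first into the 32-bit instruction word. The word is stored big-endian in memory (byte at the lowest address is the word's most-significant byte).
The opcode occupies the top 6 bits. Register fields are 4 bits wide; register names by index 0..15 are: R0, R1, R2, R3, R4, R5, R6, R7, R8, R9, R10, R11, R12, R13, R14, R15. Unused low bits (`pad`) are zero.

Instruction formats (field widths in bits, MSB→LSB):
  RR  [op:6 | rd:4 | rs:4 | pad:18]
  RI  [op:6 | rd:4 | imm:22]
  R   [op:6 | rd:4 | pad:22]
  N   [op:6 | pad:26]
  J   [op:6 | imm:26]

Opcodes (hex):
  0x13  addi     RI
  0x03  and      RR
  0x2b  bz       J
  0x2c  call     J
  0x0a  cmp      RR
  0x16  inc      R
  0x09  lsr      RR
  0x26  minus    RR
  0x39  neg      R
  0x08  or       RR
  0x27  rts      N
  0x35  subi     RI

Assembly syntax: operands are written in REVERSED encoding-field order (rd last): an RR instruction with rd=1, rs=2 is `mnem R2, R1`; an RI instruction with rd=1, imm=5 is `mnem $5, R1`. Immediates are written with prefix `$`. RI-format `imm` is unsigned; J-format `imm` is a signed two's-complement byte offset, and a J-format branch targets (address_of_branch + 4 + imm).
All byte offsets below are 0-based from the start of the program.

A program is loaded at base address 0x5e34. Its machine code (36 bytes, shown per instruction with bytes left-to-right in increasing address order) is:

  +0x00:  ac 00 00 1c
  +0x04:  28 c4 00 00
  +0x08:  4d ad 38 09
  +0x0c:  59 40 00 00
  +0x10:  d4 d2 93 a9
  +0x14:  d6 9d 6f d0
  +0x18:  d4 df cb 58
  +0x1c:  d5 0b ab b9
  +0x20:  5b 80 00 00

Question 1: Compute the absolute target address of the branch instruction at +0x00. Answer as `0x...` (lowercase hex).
@+00  big-endian(ac 00 00 1c) = 0xac00001c
  op=0xac00001c>>26=0x2b ⇒ bz (J)
  imm: (w>>0)&0x3ffffff=0x1c → $28
  target = base 0x5e34 + off 0x00 + 4 + imm 28 = 0x5e54

0x5e54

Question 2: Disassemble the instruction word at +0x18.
subi $2083672, R3

@+18  big-endian(d4 df cb 58) = 0xd4dfcb58
  top 6b → 0x35 → subi [RI]
  [25:22] rd=3 = R3
  [21:0] imm=2083672 = $2083672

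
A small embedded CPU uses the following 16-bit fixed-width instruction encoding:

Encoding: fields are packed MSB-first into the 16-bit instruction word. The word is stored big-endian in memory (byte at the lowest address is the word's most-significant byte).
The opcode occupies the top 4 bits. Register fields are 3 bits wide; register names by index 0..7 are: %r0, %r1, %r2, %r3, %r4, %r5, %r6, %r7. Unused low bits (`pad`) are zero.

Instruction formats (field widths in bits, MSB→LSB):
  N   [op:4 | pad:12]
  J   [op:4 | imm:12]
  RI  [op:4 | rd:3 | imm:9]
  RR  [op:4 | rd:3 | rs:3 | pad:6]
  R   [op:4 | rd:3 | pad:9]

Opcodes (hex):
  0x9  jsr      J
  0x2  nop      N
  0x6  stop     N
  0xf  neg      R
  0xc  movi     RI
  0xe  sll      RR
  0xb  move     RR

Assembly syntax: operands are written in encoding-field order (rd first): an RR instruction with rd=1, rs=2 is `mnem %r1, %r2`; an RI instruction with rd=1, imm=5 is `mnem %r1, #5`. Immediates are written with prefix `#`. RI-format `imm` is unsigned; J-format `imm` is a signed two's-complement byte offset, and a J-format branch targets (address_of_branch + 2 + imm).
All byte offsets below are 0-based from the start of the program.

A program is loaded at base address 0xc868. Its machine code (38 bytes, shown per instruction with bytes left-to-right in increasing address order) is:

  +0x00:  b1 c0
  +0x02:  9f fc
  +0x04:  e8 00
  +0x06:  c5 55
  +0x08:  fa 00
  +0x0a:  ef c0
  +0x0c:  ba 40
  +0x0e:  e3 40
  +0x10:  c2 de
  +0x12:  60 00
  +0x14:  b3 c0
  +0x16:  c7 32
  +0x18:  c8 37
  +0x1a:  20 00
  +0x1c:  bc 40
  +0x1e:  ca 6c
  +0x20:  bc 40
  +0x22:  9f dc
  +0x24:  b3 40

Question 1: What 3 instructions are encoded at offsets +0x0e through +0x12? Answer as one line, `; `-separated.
off 0x0e: read e3 40 as big → 0xe340
  top 4b → 0xe → sll [RR]
  rd@[11:9]=0x1 ⇒ %r1
  rs@[8:6]=0x5 ⇒ %r5
off 0x10: read c2 de as big → 0xc2de
  top 4b → 0xc → movi [RI]
  rd@[11:9]=0x1 ⇒ %r1
  imm@[8:0]=0xde ⇒ #222
off 0x12: read 60 00 as big → 0x6000
  top 4b → 0x6 → stop [N]

sll %r1, %r5; movi %r1, #222; stop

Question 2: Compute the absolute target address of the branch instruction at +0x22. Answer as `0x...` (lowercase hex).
[22] 9f dc → 0x9fdc
  top 4b → 0x9 → jsr [J]
  imm: (w>>0)&0xfff=0xfdc (s12→-36) → #-36
  target = base 0xc868 + off 0x22 + 2 + imm -36 = 0xc868

0xc868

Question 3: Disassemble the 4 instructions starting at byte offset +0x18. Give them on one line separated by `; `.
movi %r4, #55; nop; move %r6, %r1; movi %r5, #108

[18] c8 37 → 0xc837
  top 4b → 0xc → movi [RI]
  rd@[11:9]=0x4 ⇒ %r4
  imm@[8:0]=0x37 ⇒ #55
[1a] 20 00 → 0x2000
  top 4b → 0x2 → nop [N]
[1c] bc 40 → 0xbc40
  top 4b → 0xb → move [RR]
  rd@[11:9]=0x6 ⇒ %r6
  rs@[8:6]=0x1 ⇒ %r1
[1e] ca 6c → 0xca6c
  top 4b → 0xc → movi [RI]
  rd@[11:9]=0x5 ⇒ %r5
  imm@[8:0]=0x6c ⇒ #108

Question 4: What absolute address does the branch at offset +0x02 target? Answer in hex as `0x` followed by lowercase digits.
off 0x02: read 9f fc as big → 0x9ffc
  op=0x9ffc>>12=0x9 ⇒ jsr (J)
  imm: (w>>0)&0xfff=0xffc (s12→-4) → #-4
  target = base 0xc868 + off 0x02 + 2 + imm -4 = 0xc868

0xc868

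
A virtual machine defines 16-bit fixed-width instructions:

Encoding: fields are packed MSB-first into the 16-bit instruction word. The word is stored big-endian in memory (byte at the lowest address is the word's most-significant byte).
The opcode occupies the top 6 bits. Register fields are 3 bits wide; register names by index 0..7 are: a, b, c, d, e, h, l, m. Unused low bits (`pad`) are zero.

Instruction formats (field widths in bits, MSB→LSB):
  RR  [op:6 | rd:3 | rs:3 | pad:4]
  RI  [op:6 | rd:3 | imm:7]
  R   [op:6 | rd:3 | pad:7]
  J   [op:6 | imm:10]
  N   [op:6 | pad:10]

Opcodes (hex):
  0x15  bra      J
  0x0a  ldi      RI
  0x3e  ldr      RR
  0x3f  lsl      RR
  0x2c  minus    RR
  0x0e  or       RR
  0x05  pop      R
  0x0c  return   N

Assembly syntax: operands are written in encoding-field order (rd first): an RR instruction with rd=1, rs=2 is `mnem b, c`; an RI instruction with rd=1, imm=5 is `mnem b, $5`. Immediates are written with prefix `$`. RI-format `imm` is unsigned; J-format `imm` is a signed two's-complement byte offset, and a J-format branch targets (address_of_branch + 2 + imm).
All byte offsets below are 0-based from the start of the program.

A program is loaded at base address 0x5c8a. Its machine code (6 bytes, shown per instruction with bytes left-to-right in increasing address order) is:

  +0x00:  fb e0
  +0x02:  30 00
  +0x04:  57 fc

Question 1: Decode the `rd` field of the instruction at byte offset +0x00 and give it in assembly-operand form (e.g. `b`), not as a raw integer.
[00] fb e0 → 0xfbe0
  opcode bits[15:10]=0x3e: ldr/RR
  [9:7] rd=7 = m
  [6:4] rs=6 = l

m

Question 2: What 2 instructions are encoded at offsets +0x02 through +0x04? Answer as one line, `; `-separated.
return; bra $-4

off 0x02: read 30 00 as big → 0x3000
  op=0x3000>>10=0xc ⇒ return (N)
off 0x04: read 57 fc as big → 0x57fc
  op=0x57fc>>10=0x15 ⇒ bra (J)
  imm: (w>>0)&0x3ff=0x3fc (s10→-4) → $-4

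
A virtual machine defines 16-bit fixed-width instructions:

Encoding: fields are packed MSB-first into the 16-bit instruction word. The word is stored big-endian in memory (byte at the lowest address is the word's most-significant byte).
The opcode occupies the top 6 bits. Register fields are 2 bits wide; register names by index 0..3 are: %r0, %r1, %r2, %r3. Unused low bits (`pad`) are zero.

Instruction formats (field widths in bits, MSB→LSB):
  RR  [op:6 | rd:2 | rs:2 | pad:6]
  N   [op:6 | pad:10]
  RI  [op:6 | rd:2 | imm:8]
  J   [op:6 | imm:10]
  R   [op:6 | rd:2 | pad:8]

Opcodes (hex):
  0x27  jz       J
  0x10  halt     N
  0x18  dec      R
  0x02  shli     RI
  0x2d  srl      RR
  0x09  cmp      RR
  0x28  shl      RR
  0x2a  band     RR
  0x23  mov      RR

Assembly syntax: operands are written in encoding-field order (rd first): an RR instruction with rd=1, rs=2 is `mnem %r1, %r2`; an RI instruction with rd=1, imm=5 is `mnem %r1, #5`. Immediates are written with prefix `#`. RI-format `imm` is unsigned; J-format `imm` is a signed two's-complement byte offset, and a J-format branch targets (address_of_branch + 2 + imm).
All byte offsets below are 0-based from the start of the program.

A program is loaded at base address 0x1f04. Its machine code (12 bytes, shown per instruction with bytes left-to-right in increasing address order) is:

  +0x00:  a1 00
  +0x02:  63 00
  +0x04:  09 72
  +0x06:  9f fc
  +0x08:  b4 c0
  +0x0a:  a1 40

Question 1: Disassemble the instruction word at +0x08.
+0x08: b4 c0 ⇒ word 0xb4c0 (big)
  op=0xb4c0>>10=0x2d ⇒ srl (RR)
  rd: (w>>8)&0x3=0x0 → %r0
  rs: (w>>6)&0x3=0x3 → %r3

srl %r0, %r3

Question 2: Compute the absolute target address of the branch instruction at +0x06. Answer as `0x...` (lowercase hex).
0x1f08

@+06  big-endian(9f fc) = 0x9ffc
  op=0x9ffc>>10=0x27 ⇒ jz (J)
  imm: (w>>0)&0x3ff=0x3fc (s10→-4) → #-4
  target = base 0x1f04 + off 0x06 + 2 + imm -4 = 0x1f08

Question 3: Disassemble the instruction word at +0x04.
shli %r1, #114

off 0x04: read 09 72 as big → 0x0972
  opcode bits[15:10]=0x2: shli/RI
  rd@[9:8]=0x1 ⇒ %r1
  imm@[7:0]=0x72 ⇒ #114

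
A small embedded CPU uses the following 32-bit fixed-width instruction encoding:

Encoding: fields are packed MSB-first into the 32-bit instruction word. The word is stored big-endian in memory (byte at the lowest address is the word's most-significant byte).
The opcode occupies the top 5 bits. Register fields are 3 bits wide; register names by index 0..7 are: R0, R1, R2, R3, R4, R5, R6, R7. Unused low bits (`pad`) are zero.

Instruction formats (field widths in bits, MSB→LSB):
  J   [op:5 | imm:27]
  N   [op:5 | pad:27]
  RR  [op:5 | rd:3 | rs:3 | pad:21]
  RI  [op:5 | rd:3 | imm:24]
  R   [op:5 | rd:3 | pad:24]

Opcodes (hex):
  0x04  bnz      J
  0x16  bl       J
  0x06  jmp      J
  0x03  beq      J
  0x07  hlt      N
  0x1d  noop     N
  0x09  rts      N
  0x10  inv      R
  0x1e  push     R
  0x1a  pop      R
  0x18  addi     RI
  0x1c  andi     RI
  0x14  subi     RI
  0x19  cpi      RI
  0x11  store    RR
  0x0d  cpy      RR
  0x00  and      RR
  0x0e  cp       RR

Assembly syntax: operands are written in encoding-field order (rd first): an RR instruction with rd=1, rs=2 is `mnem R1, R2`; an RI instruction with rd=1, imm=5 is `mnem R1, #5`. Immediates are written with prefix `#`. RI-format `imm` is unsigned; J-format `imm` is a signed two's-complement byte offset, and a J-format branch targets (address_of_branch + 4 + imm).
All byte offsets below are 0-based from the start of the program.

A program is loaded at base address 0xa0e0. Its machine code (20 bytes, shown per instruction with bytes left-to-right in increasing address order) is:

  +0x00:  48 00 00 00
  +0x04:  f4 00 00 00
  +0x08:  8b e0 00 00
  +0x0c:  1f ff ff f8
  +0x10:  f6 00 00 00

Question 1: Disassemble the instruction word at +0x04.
push R4

+0x04: f4 00 00 00 ⇒ word 0xf4000000 (big)
  opcode bits[31:27]=0x1e: push/R
  rd@[26:24]=0x4 ⇒ R4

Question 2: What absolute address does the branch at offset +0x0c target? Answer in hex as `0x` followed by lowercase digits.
0xa0e8

@+0c  big-endian(1f ff ff f8) = 0x1ffffff8
  op=0x1ffffff8>>27=0x3 ⇒ beq (J)
  [26:0] imm=134217720 (s27→-8) = #-8
  target = base 0xa0e0 + off 0x0c + 4 + imm -8 = 0xa0e8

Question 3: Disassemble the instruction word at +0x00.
rts

[00] 48 00 00 00 → 0x48000000
  opcode bits[31:27]=0x9: rts/N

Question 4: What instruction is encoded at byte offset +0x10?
[10] f6 00 00 00 → 0xf6000000
  opcode bits[31:27]=0x1e: push/R
  rd: (w>>24)&0x7=0x6 → R6

push R6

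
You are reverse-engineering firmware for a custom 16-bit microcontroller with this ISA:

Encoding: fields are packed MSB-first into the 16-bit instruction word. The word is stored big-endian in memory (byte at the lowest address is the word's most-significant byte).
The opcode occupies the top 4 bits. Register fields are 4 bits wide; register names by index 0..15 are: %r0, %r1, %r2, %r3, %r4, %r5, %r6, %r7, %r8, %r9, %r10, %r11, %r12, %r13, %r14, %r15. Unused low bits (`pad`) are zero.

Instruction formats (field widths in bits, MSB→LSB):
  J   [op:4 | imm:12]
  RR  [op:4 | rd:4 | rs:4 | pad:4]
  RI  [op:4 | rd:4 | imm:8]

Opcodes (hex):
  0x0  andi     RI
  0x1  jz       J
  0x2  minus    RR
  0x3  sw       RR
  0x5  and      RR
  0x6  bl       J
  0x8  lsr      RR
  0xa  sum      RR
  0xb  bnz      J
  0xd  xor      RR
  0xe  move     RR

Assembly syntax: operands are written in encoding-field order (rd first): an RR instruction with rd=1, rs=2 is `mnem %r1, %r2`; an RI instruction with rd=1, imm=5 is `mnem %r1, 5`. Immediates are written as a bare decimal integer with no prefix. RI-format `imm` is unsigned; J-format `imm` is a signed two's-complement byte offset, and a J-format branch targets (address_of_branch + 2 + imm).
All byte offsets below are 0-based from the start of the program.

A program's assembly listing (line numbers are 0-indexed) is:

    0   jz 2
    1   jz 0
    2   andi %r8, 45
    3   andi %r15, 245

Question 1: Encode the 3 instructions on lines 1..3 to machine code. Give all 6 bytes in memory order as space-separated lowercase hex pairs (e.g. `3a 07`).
line 1 (jz): pack op=0x1:4|imm=0:12 = 0x1000; big→ 10 00
line 2 (andi): pack op=0x0:4|rd=8:4|imm=45:8 = 0x082d; big→ 08 2d
line 3 (andi): pack op=0x0:4|rd=15:4|imm=245:8 = 0x0ff5; big→ 0f f5

10 00 08 2d 0f f5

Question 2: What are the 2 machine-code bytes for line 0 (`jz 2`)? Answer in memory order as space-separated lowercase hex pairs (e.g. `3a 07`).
10 02

0. jz fields op=0x1:4|imm=2:12 → word 1002h → 10 02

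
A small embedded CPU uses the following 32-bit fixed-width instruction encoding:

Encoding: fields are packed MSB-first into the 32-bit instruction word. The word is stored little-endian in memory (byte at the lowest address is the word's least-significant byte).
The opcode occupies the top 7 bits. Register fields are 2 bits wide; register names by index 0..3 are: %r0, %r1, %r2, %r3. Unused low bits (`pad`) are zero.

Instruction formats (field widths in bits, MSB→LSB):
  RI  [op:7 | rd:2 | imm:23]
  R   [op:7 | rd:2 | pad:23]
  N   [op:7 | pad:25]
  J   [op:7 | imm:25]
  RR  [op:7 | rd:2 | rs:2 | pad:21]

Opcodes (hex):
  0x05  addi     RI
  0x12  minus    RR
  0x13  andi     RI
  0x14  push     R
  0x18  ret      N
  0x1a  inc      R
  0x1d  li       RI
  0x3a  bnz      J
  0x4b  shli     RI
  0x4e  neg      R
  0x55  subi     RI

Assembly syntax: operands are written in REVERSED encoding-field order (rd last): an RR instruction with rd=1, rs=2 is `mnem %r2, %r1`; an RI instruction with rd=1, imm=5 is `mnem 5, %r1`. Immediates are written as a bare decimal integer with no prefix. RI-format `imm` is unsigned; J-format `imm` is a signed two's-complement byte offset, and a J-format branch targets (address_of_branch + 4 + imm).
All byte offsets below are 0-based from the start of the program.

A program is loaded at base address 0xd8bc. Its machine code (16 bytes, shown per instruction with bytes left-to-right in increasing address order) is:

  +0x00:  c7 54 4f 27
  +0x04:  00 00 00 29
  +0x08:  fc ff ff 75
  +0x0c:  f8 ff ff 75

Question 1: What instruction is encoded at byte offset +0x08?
[08] fc ff ff 75 → 0x75fffffc
  opcode bits[31:25]=0x3a: bnz/J
  [24:0] imm=33554428 (s25→-4) = -4

bnz -4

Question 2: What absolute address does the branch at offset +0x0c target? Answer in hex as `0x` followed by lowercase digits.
0xd8c4

+0x0c: f8 ff ff 75 ⇒ word 0x75fffff8 (little)
  op=0x75fffff8>>25=0x3a ⇒ bnz (J)
  imm@[24:0]=0x1fffff8 (s25→-8) ⇒ -8
  target = base 0xd8bc + off 0x0c + 4 + imm -8 = 0xd8c4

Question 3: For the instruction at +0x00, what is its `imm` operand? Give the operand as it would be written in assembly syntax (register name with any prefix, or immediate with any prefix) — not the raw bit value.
off 0x00: read c7 54 4f 27 as little → 0x274f54c7
  top 7b → 0x13 → andi [RI]
  [24:23] rd=2 = %r2
  [22:0] imm=5199047 = 5199047

5199047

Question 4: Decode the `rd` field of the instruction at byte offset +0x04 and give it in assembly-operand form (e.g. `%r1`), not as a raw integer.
%r2

@+04  little-endian(00 00 00 29) = 0x29000000
  opcode bits[31:25]=0x14: push/R
  rd@[24:23]=0x2 ⇒ %r2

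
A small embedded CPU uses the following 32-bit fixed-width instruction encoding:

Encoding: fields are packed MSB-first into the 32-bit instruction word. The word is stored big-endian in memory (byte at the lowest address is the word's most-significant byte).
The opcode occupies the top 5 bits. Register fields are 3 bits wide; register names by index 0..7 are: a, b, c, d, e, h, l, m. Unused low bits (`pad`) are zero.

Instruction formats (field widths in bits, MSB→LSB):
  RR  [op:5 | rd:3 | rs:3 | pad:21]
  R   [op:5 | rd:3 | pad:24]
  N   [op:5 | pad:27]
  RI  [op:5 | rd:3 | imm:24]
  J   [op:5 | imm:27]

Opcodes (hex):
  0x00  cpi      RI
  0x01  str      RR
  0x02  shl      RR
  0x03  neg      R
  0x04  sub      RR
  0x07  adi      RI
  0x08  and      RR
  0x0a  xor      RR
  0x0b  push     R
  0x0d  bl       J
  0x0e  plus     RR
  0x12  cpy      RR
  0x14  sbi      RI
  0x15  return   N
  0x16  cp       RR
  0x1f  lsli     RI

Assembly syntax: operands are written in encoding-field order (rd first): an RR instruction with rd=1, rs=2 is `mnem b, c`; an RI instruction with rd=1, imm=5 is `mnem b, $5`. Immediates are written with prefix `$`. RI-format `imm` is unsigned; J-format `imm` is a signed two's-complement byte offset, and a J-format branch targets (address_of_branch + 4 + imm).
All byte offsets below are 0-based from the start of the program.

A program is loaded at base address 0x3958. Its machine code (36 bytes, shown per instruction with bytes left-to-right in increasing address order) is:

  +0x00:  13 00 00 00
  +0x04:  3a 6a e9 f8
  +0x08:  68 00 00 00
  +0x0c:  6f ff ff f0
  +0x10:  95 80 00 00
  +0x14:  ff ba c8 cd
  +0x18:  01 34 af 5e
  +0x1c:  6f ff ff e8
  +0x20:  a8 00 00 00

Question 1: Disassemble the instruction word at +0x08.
bl $0

@+08  big-endian(68 00 00 00) = 0x68000000
  opcode bits[31:27]=0xd: bl/J
  imm@[26:0]=0x0 ⇒ $0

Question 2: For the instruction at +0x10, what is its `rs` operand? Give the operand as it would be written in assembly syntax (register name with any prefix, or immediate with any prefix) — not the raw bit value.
[10] 95 80 00 00 → 0x95800000
  top 5b → 0x12 → cpy [RR]
  [26:24] rd=5 = h
  [23:21] rs=4 = e

e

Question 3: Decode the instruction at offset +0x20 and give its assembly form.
return

+0x20: a8 00 00 00 ⇒ word 0xa8000000 (big)
  top 5b → 0x15 → return [N]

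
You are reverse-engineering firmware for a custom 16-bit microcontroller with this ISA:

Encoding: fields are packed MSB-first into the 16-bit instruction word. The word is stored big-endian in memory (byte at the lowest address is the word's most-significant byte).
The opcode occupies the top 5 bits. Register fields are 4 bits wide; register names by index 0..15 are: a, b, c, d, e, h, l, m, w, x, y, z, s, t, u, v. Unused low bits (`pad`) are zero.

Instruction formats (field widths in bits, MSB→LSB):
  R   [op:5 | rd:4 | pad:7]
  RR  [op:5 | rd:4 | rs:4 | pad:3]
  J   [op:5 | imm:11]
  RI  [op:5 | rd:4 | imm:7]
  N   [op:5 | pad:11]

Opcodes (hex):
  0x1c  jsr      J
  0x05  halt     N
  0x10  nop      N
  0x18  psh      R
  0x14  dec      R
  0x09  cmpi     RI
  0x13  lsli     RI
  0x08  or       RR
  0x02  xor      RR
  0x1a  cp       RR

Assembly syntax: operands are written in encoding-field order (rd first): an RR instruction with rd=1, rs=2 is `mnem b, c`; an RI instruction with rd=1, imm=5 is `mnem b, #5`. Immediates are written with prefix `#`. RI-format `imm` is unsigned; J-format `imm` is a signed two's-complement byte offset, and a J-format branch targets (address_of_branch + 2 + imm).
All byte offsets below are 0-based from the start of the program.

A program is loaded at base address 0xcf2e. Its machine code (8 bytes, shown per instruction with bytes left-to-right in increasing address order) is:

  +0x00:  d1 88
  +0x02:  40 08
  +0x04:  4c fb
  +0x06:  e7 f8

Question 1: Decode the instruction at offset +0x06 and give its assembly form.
jsr #-8

[06] e7 f8 → 0xe7f8
  top 5b → 0x1c → jsr [J]
  [10:0] imm=2040 (s11→-8) = #-8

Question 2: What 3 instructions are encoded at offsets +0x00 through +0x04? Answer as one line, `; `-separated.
+0x00: d1 88 ⇒ word 0xd188 (big)
  opcode bits[15:11]=0x1a: cp/RR
  rd@[10:7]=0x3 ⇒ d
  rs@[6:3]=0x1 ⇒ b
+0x02: 40 08 ⇒ word 0x4008 (big)
  opcode bits[15:11]=0x8: or/RR
  rd@[10:7]=0x0 ⇒ a
  rs@[6:3]=0x1 ⇒ b
+0x04: 4c fb ⇒ word 0x4cfb (big)
  opcode bits[15:11]=0x9: cmpi/RI
  rd@[10:7]=0x9 ⇒ x
  imm@[6:0]=0x7b ⇒ #123

cp d, b; or a, b; cmpi x, #123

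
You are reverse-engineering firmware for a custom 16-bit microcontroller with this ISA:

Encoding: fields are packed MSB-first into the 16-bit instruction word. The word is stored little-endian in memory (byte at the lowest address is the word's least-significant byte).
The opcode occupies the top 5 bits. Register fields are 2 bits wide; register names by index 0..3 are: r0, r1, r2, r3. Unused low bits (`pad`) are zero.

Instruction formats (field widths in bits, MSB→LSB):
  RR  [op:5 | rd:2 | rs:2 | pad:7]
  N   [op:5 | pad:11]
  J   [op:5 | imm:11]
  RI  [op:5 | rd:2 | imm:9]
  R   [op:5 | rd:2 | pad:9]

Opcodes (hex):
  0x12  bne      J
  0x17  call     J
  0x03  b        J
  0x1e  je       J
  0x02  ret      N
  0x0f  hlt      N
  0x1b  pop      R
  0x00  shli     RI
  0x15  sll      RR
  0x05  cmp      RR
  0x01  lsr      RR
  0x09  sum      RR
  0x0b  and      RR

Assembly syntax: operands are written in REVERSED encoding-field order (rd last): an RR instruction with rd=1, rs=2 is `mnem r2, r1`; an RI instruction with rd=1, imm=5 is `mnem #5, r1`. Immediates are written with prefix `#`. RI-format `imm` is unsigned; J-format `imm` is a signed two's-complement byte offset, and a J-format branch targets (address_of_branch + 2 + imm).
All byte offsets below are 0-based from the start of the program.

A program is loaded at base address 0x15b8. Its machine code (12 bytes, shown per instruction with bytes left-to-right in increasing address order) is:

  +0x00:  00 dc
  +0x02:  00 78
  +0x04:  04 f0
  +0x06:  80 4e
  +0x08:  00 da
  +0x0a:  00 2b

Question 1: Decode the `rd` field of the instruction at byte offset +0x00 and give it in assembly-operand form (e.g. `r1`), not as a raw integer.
r2

+0x00: 00 dc ⇒ word 0xdc00 (little)
  top 5b → 0x1b → pop [R]
  [10:9] rd=2 = r2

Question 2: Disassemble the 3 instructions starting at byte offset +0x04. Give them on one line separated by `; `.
+0x04: 04 f0 ⇒ word 0xf004 (little)
  opcode bits[15:11]=0x1e: je/J
  [10:0] imm=4 = #4
+0x06: 80 4e ⇒ word 0x4e80 (little)
  opcode bits[15:11]=0x9: sum/RR
  [10:9] rd=3 = r3
  [8:7] rs=1 = r1
+0x08: 00 da ⇒ word 0xda00 (little)
  opcode bits[15:11]=0x1b: pop/R
  [10:9] rd=1 = r1

je #4; sum r1, r3; pop r1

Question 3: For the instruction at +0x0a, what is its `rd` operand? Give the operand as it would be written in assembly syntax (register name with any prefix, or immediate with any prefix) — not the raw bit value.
r1

[0a] 00 2b → 0x2b00
  top 5b → 0x5 → cmp [RR]
  rd@[10:9]=0x1 ⇒ r1
  rs@[8:7]=0x2 ⇒ r2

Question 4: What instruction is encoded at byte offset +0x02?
hlt

off 0x02: read 00 78 as little → 0x7800
  op=0x7800>>11=0xf ⇒ hlt (N)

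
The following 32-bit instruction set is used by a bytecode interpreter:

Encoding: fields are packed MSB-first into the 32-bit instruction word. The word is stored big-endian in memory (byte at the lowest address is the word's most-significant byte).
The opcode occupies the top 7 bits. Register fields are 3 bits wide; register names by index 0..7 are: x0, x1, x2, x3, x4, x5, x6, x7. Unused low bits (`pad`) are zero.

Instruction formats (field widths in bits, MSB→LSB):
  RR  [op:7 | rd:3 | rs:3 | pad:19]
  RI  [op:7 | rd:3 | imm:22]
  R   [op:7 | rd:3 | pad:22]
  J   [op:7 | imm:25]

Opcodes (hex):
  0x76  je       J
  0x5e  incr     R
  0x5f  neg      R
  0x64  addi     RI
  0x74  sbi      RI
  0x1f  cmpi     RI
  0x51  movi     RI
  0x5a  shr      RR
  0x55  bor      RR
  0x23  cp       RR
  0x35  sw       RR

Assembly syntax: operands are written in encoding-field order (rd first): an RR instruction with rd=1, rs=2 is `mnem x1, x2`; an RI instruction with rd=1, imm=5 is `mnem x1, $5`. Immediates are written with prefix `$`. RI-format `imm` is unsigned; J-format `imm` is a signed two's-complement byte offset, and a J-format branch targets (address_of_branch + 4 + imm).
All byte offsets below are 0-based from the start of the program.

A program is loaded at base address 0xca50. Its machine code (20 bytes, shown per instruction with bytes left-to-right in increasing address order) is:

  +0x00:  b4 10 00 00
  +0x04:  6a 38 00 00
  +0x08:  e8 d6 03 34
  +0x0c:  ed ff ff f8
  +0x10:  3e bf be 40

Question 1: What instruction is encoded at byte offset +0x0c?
@+0c  big-endian(ed ff ff f8) = 0xedfffff8
  op=0xedfffff8>>25=0x76 ⇒ je (J)
  imm: (w>>0)&0x1ffffff=0x1fffff8 (s25→-8) → $-8

je $-8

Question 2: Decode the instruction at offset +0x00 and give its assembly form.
[00] b4 10 00 00 → 0xb4100000
  op=0xb4100000>>25=0x5a ⇒ shr (RR)
  rd@[24:22]=0x0 ⇒ x0
  rs@[21:19]=0x2 ⇒ x2

shr x0, x2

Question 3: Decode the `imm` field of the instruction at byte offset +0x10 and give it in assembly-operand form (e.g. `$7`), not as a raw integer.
$4177472

off 0x10: read 3e bf be 40 as big → 0x3ebfbe40
  opcode bits[31:25]=0x1f: cmpi/RI
  [24:22] rd=2 = x2
  [21:0] imm=4177472 = $4177472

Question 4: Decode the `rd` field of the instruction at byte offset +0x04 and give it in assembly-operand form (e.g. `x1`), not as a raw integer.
x0

[04] 6a 38 00 00 → 0x6a380000
  op=0x6a380000>>25=0x35 ⇒ sw (RR)
  rd@[24:22]=0x0 ⇒ x0
  rs@[21:19]=0x7 ⇒ x7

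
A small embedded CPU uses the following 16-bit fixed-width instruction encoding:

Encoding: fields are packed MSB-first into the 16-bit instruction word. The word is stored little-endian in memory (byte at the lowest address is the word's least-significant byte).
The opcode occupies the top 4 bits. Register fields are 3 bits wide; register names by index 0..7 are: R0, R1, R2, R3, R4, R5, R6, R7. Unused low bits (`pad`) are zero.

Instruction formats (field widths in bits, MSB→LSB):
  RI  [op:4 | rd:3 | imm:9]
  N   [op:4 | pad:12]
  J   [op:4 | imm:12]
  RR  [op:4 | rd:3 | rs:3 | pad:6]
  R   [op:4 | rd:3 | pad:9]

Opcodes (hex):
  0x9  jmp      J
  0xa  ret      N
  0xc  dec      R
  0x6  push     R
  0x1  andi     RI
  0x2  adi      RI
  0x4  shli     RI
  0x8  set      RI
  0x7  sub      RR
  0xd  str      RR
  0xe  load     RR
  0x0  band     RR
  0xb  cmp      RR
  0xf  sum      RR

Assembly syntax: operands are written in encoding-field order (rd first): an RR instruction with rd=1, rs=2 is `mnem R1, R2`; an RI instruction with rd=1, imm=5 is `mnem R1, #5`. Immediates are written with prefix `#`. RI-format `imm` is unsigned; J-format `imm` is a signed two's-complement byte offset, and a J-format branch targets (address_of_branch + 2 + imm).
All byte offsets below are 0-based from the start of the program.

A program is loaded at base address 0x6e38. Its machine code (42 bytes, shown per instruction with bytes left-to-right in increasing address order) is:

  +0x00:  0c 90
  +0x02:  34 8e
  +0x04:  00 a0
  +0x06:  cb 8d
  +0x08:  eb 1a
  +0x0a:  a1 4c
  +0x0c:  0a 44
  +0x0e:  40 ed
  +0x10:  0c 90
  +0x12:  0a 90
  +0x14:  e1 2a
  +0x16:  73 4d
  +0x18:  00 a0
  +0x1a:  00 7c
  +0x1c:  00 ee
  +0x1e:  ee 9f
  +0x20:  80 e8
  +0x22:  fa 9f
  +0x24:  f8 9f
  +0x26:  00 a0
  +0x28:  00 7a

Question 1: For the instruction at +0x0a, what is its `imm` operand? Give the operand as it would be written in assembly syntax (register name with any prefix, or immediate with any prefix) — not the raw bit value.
+0x0a: a1 4c ⇒ word 0x4ca1 (little)
  top 4b → 0x4 → shli [RI]
  [11:9] rd=6 = R6
  [8:0] imm=161 = #161

#161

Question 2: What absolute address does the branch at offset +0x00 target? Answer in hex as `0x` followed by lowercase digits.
@+00  little-endian(0c 90) = 0x900c
  opcode bits[15:12]=0x9: jmp/J
  imm: (w>>0)&0xfff=0xc → #12
  target = base 0x6e38 + off 0x00 + 2 + imm 12 = 0x6e46

0x6e46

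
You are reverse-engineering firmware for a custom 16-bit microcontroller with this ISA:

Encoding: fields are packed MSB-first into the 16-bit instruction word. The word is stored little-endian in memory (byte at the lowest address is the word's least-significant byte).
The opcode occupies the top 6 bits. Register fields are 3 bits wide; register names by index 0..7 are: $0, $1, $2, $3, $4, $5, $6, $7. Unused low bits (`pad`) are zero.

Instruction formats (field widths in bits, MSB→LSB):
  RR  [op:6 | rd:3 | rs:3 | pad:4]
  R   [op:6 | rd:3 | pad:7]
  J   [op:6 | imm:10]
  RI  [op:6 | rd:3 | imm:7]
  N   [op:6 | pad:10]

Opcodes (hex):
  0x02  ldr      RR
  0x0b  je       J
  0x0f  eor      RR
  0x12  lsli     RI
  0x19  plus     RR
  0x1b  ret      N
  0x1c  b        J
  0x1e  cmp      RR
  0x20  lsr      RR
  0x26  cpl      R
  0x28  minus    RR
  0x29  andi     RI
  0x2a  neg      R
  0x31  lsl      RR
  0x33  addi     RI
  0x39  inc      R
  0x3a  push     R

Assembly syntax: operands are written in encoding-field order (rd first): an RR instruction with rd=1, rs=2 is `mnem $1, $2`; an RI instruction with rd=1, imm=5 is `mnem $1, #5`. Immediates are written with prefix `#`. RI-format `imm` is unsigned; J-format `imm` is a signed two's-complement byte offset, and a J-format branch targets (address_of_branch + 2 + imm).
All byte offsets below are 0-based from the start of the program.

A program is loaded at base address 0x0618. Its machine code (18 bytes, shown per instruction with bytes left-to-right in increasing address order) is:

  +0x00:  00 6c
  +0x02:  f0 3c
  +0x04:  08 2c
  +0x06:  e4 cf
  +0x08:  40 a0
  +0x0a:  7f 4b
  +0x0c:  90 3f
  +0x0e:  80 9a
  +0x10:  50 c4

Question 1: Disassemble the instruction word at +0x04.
+0x04: 08 2c ⇒ word 0x2c08 (little)
  top 6b → 0xb → je [J]
  [9:0] imm=8 = #8

je #8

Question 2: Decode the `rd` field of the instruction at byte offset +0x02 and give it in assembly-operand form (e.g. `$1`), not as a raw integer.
$1

@+02  little-endian(f0 3c) = 0x3cf0
  top 6b → 0xf → eor [RR]
  rd@[9:7]=0x1 ⇒ $1
  rs@[6:4]=0x7 ⇒ $7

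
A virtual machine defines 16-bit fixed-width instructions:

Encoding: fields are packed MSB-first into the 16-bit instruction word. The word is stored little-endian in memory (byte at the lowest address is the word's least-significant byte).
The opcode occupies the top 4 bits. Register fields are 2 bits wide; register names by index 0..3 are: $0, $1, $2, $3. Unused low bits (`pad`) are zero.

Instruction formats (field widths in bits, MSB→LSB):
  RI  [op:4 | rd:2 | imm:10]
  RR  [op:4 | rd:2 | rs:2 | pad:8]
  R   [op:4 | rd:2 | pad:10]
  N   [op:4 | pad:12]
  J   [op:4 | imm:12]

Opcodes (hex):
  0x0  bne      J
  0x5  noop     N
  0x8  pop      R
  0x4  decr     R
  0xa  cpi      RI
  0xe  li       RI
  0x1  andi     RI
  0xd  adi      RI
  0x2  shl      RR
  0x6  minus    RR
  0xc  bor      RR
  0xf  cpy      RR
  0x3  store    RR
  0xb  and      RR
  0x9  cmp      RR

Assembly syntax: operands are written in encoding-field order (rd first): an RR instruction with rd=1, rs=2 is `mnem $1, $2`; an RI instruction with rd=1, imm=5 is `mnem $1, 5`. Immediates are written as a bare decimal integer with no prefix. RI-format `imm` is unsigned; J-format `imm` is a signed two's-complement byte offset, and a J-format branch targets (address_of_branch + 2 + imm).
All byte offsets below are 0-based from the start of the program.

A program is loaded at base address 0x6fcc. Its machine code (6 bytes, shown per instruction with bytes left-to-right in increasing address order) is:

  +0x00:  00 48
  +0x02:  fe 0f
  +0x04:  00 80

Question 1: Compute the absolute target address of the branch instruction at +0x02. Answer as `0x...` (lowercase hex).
0x6fce

off 0x02: read fe 0f as little → 0x0ffe
  op=0x0ffe>>12=0x0 ⇒ bne (J)
  [11:0] imm=4094 (s12→-2) = -2
  target = base 0x6fcc + off 0x02 + 2 + imm -2 = 0x6fce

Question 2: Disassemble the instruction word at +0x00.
@+00  little-endian(00 48) = 0x4800
  top 4b → 0x4 → decr [R]
  rd: (w>>10)&0x3=0x2 → $2

decr $2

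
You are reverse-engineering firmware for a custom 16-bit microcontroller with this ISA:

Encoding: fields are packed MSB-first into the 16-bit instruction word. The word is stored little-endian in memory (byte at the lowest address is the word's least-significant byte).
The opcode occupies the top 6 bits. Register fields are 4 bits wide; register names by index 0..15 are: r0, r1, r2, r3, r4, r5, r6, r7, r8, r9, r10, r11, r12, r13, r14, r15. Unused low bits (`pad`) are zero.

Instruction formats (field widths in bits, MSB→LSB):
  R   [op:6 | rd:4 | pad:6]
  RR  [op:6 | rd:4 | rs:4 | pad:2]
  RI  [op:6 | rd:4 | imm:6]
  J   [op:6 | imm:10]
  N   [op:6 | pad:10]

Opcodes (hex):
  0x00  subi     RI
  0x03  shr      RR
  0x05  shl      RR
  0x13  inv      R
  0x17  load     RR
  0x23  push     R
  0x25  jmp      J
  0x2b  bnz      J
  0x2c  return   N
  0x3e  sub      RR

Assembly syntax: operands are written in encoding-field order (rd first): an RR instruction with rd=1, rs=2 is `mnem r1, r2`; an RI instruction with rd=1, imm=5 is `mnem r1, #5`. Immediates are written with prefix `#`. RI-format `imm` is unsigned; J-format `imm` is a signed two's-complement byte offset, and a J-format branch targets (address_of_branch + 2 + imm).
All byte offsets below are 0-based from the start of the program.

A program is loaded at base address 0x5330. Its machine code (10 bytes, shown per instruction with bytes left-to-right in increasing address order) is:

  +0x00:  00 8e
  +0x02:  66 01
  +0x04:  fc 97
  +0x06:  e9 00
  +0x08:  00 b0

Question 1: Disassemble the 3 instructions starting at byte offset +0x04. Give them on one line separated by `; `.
+0x04: fc 97 ⇒ word 0x97fc (little)
  top 6b → 0x25 → jmp [J]
  [9:0] imm=1020 (s10→-4) = #-4
+0x06: e9 00 ⇒ word 0x00e9 (little)
  top 6b → 0x0 → subi [RI]
  [9:6] rd=3 = r3
  [5:0] imm=41 = #41
+0x08: 00 b0 ⇒ word 0xb000 (little)
  top 6b → 0x2c → return [N]

jmp #-4; subi r3, #41; return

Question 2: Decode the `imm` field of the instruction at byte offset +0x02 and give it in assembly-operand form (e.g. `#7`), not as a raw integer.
#38

+0x02: 66 01 ⇒ word 0x0166 (little)
  op=0x0166>>10=0x0 ⇒ subi (RI)
  [9:6] rd=5 = r5
  [5:0] imm=38 = #38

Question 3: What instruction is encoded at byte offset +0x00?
@+00  little-endian(00 8e) = 0x8e00
  op=0x8e00>>10=0x23 ⇒ push (R)
  rd@[9:6]=0x8 ⇒ r8

push r8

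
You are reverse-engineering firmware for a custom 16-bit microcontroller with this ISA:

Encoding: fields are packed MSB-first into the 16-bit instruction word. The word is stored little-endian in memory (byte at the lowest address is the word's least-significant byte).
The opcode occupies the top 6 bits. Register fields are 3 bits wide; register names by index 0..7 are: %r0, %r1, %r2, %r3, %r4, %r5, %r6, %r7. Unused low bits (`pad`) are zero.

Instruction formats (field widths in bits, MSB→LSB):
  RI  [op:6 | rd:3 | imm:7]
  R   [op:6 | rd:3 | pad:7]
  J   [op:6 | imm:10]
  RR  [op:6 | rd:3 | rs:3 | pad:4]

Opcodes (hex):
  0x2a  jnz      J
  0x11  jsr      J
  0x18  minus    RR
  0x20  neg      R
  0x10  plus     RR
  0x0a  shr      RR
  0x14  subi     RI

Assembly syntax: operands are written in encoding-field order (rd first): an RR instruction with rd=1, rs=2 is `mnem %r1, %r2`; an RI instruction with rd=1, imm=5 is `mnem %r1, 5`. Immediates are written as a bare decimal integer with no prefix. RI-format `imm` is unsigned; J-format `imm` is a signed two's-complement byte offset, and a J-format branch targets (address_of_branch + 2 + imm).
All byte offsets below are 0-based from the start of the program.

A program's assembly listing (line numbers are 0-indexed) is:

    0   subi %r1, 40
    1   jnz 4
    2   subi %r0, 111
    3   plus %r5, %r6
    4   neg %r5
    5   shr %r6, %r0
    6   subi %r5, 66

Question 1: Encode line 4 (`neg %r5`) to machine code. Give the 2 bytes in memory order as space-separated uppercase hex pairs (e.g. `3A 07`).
4. neg fields op=0x20:6|rd=5:3|pad=0:7 → word 8280h → 80 82

80 82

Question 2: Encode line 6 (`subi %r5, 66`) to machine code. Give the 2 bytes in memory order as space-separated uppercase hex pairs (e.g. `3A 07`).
C2 52

L6: subi op=0x14:6|rd=5:3|imm=66:7 ⇒ 0x52c2 ⇒ little c2 52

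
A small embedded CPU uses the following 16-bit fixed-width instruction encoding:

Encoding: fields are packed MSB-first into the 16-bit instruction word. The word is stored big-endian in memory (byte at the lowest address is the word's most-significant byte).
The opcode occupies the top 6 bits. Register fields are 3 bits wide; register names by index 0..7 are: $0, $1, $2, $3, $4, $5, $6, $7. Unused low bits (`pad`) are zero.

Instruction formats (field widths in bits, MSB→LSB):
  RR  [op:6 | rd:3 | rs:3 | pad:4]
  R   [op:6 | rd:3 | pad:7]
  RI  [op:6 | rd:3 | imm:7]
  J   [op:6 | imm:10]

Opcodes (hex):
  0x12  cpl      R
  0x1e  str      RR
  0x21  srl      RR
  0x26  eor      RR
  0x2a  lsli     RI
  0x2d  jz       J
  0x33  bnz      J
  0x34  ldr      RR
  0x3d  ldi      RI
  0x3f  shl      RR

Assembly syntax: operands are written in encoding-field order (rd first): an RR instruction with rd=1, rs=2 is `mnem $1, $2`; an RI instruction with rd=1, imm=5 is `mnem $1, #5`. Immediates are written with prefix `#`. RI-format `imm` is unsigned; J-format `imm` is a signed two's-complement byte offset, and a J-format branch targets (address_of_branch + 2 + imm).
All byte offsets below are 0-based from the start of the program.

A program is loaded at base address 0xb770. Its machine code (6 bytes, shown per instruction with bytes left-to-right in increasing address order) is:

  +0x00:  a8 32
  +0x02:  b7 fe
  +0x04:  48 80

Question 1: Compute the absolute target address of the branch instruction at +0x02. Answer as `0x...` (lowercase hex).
off 0x02: read b7 fe as big → 0xb7fe
  op=0xb7fe>>10=0x2d ⇒ jz (J)
  imm: (w>>0)&0x3ff=0x3fe (s10→-2) → #-2
  target = base 0xb770 + off 0x02 + 2 + imm -2 = 0xb772

0xb772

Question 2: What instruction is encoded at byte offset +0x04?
cpl $1

@+04  big-endian(48 80) = 0x4880
  top 6b → 0x12 → cpl [R]
  rd@[9:7]=0x1 ⇒ $1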